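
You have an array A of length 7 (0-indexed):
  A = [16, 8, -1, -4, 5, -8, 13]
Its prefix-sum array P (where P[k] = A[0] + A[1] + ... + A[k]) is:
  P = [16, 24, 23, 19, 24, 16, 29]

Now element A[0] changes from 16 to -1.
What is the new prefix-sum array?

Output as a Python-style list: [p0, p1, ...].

Answer: [-1, 7, 6, 2, 7, -1, 12]

Derivation:
Change: A[0] 16 -> -1, delta = -17
P[k] for k < 0: unchanged (A[0] not included)
P[k] for k >= 0: shift by delta = -17
  P[0] = 16 + -17 = -1
  P[1] = 24 + -17 = 7
  P[2] = 23 + -17 = 6
  P[3] = 19 + -17 = 2
  P[4] = 24 + -17 = 7
  P[5] = 16 + -17 = -1
  P[6] = 29 + -17 = 12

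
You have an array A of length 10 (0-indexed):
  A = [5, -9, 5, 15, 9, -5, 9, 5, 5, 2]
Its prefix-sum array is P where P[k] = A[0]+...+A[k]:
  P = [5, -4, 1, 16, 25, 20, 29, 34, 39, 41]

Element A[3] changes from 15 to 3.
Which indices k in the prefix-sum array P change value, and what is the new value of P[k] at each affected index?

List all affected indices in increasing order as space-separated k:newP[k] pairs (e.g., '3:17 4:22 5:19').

P[k] = A[0] + ... + A[k]
P[k] includes A[3] iff k >= 3
Affected indices: 3, 4, ..., 9; delta = -12
  P[3]: 16 + -12 = 4
  P[4]: 25 + -12 = 13
  P[5]: 20 + -12 = 8
  P[6]: 29 + -12 = 17
  P[7]: 34 + -12 = 22
  P[8]: 39 + -12 = 27
  P[9]: 41 + -12 = 29

Answer: 3:4 4:13 5:8 6:17 7:22 8:27 9:29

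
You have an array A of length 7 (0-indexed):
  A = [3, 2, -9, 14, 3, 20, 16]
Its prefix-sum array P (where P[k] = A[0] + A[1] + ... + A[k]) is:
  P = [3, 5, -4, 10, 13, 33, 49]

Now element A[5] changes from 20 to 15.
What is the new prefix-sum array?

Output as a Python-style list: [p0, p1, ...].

Change: A[5] 20 -> 15, delta = -5
P[k] for k < 5: unchanged (A[5] not included)
P[k] for k >= 5: shift by delta = -5
  P[0] = 3 + 0 = 3
  P[1] = 5 + 0 = 5
  P[2] = -4 + 0 = -4
  P[3] = 10 + 0 = 10
  P[4] = 13 + 0 = 13
  P[5] = 33 + -5 = 28
  P[6] = 49 + -5 = 44

Answer: [3, 5, -4, 10, 13, 28, 44]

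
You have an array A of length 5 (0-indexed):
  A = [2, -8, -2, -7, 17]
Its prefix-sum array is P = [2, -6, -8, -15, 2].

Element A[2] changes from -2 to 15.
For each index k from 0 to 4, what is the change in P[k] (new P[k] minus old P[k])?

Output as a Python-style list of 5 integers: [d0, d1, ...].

Element change: A[2] -2 -> 15, delta = 17
For k < 2: P[k] unchanged, delta_P[k] = 0
For k >= 2: P[k] shifts by exactly 17
Delta array: [0, 0, 17, 17, 17]

Answer: [0, 0, 17, 17, 17]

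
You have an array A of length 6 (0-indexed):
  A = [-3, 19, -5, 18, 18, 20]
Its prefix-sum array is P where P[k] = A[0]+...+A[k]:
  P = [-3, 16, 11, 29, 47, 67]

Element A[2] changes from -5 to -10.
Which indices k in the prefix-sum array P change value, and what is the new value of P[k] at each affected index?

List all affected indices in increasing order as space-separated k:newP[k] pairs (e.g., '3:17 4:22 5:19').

Answer: 2:6 3:24 4:42 5:62

Derivation:
P[k] = A[0] + ... + A[k]
P[k] includes A[2] iff k >= 2
Affected indices: 2, 3, ..., 5; delta = -5
  P[2]: 11 + -5 = 6
  P[3]: 29 + -5 = 24
  P[4]: 47 + -5 = 42
  P[5]: 67 + -5 = 62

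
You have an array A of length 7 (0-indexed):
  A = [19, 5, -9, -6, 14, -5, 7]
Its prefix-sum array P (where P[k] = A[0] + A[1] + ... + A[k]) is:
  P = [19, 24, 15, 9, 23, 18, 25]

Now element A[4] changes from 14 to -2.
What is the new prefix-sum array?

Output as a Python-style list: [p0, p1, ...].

Answer: [19, 24, 15, 9, 7, 2, 9]

Derivation:
Change: A[4] 14 -> -2, delta = -16
P[k] for k < 4: unchanged (A[4] not included)
P[k] for k >= 4: shift by delta = -16
  P[0] = 19 + 0 = 19
  P[1] = 24 + 0 = 24
  P[2] = 15 + 0 = 15
  P[3] = 9 + 0 = 9
  P[4] = 23 + -16 = 7
  P[5] = 18 + -16 = 2
  P[6] = 25 + -16 = 9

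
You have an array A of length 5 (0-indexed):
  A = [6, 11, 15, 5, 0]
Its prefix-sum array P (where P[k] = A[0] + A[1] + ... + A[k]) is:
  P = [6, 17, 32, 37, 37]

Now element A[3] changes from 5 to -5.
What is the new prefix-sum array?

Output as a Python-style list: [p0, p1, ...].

Change: A[3] 5 -> -5, delta = -10
P[k] for k < 3: unchanged (A[3] not included)
P[k] for k >= 3: shift by delta = -10
  P[0] = 6 + 0 = 6
  P[1] = 17 + 0 = 17
  P[2] = 32 + 0 = 32
  P[3] = 37 + -10 = 27
  P[4] = 37 + -10 = 27

Answer: [6, 17, 32, 27, 27]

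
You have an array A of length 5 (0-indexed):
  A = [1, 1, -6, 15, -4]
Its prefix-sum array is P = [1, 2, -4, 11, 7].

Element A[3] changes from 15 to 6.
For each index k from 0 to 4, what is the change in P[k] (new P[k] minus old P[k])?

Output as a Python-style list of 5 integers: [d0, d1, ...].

Answer: [0, 0, 0, -9, -9]

Derivation:
Element change: A[3] 15 -> 6, delta = -9
For k < 3: P[k] unchanged, delta_P[k] = 0
For k >= 3: P[k] shifts by exactly -9
Delta array: [0, 0, 0, -9, -9]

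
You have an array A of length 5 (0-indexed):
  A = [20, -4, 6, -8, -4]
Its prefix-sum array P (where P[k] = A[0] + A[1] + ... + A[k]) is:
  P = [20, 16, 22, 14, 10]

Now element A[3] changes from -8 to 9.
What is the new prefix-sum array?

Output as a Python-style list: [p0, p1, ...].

Answer: [20, 16, 22, 31, 27]

Derivation:
Change: A[3] -8 -> 9, delta = 17
P[k] for k < 3: unchanged (A[3] not included)
P[k] for k >= 3: shift by delta = 17
  P[0] = 20 + 0 = 20
  P[1] = 16 + 0 = 16
  P[2] = 22 + 0 = 22
  P[3] = 14 + 17 = 31
  P[4] = 10 + 17 = 27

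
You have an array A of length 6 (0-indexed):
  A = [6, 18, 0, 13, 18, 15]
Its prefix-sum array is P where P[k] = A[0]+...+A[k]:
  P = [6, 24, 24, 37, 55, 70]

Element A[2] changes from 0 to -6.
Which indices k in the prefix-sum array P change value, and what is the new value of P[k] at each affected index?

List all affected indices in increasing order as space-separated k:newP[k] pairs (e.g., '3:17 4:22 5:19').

P[k] = A[0] + ... + A[k]
P[k] includes A[2] iff k >= 2
Affected indices: 2, 3, ..., 5; delta = -6
  P[2]: 24 + -6 = 18
  P[3]: 37 + -6 = 31
  P[4]: 55 + -6 = 49
  P[5]: 70 + -6 = 64

Answer: 2:18 3:31 4:49 5:64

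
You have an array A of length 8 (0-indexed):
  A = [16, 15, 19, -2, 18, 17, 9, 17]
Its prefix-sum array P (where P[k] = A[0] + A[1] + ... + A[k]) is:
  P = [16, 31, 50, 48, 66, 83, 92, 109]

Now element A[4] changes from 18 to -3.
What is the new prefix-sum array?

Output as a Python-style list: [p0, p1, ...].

Change: A[4] 18 -> -3, delta = -21
P[k] for k < 4: unchanged (A[4] not included)
P[k] for k >= 4: shift by delta = -21
  P[0] = 16 + 0 = 16
  P[1] = 31 + 0 = 31
  P[2] = 50 + 0 = 50
  P[3] = 48 + 0 = 48
  P[4] = 66 + -21 = 45
  P[5] = 83 + -21 = 62
  P[6] = 92 + -21 = 71
  P[7] = 109 + -21 = 88

Answer: [16, 31, 50, 48, 45, 62, 71, 88]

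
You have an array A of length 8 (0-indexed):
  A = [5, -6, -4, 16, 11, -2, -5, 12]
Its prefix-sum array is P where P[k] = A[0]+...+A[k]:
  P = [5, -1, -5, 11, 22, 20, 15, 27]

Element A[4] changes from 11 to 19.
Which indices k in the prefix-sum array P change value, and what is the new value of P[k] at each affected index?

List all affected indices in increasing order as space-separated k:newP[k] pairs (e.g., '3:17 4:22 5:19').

P[k] = A[0] + ... + A[k]
P[k] includes A[4] iff k >= 4
Affected indices: 4, 5, ..., 7; delta = 8
  P[4]: 22 + 8 = 30
  P[5]: 20 + 8 = 28
  P[6]: 15 + 8 = 23
  P[7]: 27 + 8 = 35

Answer: 4:30 5:28 6:23 7:35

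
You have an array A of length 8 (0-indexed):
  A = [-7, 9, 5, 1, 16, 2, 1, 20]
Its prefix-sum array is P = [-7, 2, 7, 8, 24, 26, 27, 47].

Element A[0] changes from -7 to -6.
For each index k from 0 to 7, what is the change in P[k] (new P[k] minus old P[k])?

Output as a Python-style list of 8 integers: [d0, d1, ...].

Element change: A[0] -7 -> -6, delta = 1
For k < 0: P[k] unchanged, delta_P[k] = 0
For k >= 0: P[k] shifts by exactly 1
Delta array: [1, 1, 1, 1, 1, 1, 1, 1]

Answer: [1, 1, 1, 1, 1, 1, 1, 1]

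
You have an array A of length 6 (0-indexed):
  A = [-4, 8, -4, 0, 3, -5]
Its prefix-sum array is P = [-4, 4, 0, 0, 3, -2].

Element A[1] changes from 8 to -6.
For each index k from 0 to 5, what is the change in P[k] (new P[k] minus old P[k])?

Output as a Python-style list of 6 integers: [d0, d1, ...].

Answer: [0, -14, -14, -14, -14, -14]

Derivation:
Element change: A[1] 8 -> -6, delta = -14
For k < 1: P[k] unchanged, delta_P[k] = 0
For k >= 1: P[k] shifts by exactly -14
Delta array: [0, -14, -14, -14, -14, -14]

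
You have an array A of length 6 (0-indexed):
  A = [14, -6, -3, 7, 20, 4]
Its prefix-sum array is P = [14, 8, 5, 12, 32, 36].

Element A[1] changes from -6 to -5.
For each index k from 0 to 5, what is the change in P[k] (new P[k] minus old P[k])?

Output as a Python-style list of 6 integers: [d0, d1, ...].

Answer: [0, 1, 1, 1, 1, 1]

Derivation:
Element change: A[1] -6 -> -5, delta = 1
For k < 1: P[k] unchanged, delta_P[k] = 0
For k >= 1: P[k] shifts by exactly 1
Delta array: [0, 1, 1, 1, 1, 1]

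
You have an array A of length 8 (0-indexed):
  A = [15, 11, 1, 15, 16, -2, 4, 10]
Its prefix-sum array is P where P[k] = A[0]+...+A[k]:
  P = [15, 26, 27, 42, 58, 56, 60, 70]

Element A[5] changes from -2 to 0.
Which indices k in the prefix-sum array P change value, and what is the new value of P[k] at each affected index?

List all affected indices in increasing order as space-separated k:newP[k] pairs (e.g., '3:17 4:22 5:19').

Answer: 5:58 6:62 7:72

Derivation:
P[k] = A[0] + ... + A[k]
P[k] includes A[5] iff k >= 5
Affected indices: 5, 6, ..., 7; delta = 2
  P[5]: 56 + 2 = 58
  P[6]: 60 + 2 = 62
  P[7]: 70 + 2 = 72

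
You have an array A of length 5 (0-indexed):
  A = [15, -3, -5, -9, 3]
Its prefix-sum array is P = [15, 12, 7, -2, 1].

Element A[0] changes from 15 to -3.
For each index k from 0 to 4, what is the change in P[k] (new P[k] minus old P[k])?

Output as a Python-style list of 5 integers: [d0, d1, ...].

Answer: [-18, -18, -18, -18, -18]

Derivation:
Element change: A[0] 15 -> -3, delta = -18
For k < 0: P[k] unchanged, delta_P[k] = 0
For k >= 0: P[k] shifts by exactly -18
Delta array: [-18, -18, -18, -18, -18]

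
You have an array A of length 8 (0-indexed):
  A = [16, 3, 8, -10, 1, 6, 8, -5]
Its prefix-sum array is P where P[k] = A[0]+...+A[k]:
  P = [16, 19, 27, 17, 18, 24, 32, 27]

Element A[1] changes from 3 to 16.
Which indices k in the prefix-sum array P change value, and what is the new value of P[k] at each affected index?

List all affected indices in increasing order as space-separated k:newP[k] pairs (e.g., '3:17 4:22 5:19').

Answer: 1:32 2:40 3:30 4:31 5:37 6:45 7:40

Derivation:
P[k] = A[0] + ... + A[k]
P[k] includes A[1] iff k >= 1
Affected indices: 1, 2, ..., 7; delta = 13
  P[1]: 19 + 13 = 32
  P[2]: 27 + 13 = 40
  P[3]: 17 + 13 = 30
  P[4]: 18 + 13 = 31
  P[5]: 24 + 13 = 37
  P[6]: 32 + 13 = 45
  P[7]: 27 + 13 = 40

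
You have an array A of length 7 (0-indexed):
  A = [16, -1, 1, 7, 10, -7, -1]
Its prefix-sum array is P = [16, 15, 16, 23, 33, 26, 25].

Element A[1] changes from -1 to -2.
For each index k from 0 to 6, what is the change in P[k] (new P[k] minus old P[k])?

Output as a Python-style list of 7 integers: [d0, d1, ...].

Element change: A[1] -1 -> -2, delta = -1
For k < 1: P[k] unchanged, delta_P[k] = 0
For k >= 1: P[k] shifts by exactly -1
Delta array: [0, -1, -1, -1, -1, -1, -1]

Answer: [0, -1, -1, -1, -1, -1, -1]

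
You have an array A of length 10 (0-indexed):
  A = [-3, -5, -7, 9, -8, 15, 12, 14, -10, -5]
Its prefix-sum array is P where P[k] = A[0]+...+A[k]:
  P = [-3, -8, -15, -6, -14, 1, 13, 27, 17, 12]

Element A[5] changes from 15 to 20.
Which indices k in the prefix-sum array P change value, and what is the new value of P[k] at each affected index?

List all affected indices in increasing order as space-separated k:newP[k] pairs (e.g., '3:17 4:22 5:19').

Answer: 5:6 6:18 7:32 8:22 9:17

Derivation:
P[k] = A[0] + ... + A[k]
P[k] includes A[5] iff k >= 5
Affected indices: 5, 6, ..., 9; delta = 5
  P[5]: 1 + 5 = 6
  P[6]: 13 + 5 = 18
  P[7]: 27 + 5 = 32
  P[8]: 17 + 5 = 22
  P[9]: 12 + 5 = 17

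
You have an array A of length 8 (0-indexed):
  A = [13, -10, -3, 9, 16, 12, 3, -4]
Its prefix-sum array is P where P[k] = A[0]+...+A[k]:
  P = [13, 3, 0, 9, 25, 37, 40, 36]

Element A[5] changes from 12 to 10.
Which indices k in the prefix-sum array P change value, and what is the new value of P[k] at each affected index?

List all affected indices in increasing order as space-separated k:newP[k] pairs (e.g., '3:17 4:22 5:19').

P[k] = A[0] + ... + A[k]
P[k] includes A[5] iff k >= 5
Affected indices: 5, 6, ..., 7; delta = -2
  P[5]: 37 + -2 = 35
  P[6]: 40 + -2 = 38
  P[7]: 36 + -2 = 34

Answer: 5:35 6:38 7:34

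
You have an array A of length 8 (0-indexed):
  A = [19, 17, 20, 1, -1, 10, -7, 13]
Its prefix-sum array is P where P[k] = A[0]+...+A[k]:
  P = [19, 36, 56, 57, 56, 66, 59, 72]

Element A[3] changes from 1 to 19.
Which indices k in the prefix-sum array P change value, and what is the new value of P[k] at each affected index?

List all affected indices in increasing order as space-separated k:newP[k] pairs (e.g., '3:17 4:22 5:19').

Answer: 3:75 4:74 5:84 6:77 7:90

Derivation:
P[k] = A[0] + ... + A[k]
P[k] includes A[3] iff k >= 3
Affected indices: 3, 4, ..., 7; delta = 18
  P[3]: 57 + 18 = 75
  P[4]: 56 + 18 = 74
  P[5]: 66 + 18 = 84
  P[6]: 59 + 18 = 77
  P[7]: 72 + 18 = 90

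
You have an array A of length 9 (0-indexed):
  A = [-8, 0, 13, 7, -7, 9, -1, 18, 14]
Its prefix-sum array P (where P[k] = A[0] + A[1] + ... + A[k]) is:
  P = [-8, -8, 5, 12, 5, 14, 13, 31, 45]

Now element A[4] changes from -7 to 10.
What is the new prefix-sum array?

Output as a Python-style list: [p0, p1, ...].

Change: A[4] -7 -> 10, delta = 17
P[k] for k < 4: unchanged (A[4] not included)
P[k] for k >= 4: shift by delta = 17
  P[0] = -8 + 0 = -8
  P[1] = -8 + 0 = -8
  P[2] = 5 + 0 = 5
  P[3] = 12 + 0 = 12
  P[4] = 5 + 17 = 22
  P[5] = 14 + 17 = 31
  P[6] = 13 + 17 = 30
  P[7] = 31 + 17 = 48
  P[8] = 45 + 17 = 62

Answer: [-8, -8, 5, 12, 22, 31, 30, 48, 62]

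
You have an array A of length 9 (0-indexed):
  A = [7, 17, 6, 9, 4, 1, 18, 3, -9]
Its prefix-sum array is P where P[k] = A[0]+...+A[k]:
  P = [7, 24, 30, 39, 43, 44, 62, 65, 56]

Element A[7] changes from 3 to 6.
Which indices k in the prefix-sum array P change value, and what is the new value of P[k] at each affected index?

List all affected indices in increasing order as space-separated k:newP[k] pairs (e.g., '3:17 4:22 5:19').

Answer: 7:68 8:59

Derivation:
P[k] = A[0] + ... + A[k]
P[k] includes A[7] iff k >= 7
Affected indices: 7, 8, ..., 8; delta = 3
  P[7]: 65 + 3 = 68
  P[8]: 56 + 3 = 59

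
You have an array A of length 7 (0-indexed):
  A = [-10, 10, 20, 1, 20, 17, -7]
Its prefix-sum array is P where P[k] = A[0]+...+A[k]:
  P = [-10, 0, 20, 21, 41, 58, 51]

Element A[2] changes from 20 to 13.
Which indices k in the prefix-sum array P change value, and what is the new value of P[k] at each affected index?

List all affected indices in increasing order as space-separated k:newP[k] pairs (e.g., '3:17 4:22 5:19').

Answer: 2:13 3:14 4:34 5:51 6:44

Derivation:
P[k] = A[0] + ... + A[k]
P[k] includes A[2] iff k >= 2
Affected indices: 2, 3, ..., 6; delta = -7
  P[2]: 20 + -7 = 13
  P[3]: 21 + -7 = 14
  P[4]: 41 + -7 = 34
  P[5]: 58 + -7 = 51
  P[6]: 51 + -7 = 44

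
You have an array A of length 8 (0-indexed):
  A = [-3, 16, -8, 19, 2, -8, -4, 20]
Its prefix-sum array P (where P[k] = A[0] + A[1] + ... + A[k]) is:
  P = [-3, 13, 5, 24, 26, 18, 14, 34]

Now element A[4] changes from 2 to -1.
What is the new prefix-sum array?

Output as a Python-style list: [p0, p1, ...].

Change: A[4] 2 -> -1, delta = -3
P[k] for k < 4: unchanged (A[4] not included)
P[k] for k >= 4: shift by delta = -3
  P[0] = -3 + 0 = -3
  P[1] = 13 + 0 = 13
  P[2] = 5 + 0 = 5
  P[3] = 24 + 0 = 24
  P[4] = 26 + -3 = 23
  P[5] = 18 + -3 = 15
  P[6] = 14 + -3 = 11
  P[7] = 34 + -3 = 31

Answer: [-3, 13, 5, 24, 23, 15, 11, 31]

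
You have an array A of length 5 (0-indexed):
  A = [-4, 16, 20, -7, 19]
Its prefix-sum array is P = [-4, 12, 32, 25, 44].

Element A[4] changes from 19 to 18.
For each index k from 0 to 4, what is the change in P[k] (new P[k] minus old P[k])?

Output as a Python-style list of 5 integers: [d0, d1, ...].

Answer: [0, 0, 0, 0, -1]

Derivation:
Element change: A[4] 19 -> 18, delta = -1
For k < 4: P[k] unchanged, delta_P[k] = 0
For k >= 4: P[k] shifts by exactly -1
Delta array: [0, 0, 0, 0, -1]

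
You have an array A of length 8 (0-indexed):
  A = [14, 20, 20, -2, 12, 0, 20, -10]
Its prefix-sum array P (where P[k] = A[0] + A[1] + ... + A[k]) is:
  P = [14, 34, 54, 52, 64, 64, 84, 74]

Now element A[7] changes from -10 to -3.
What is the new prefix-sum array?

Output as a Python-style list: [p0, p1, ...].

Answer: [14, 34, 54, 52, 64, 64, 84, 81]

Derivation:
Change: A[7] -10 -> -3, delta = 7
P[k] for k < 7: unchanged (A[7] not included)
P[k] for k >= 7: shift by delta = 7
  P[0] = 14 + 0 = 14
  P[1] = 34 + 0 = 34
  P[2] = 54 + 0 = 54
  P[3] = 52 + 0 = 52
  P[4] = 64 + 0 = 64
  P[5] = 64 + 0 = 64
  P[6] = 84 + 0 = 84
  P[7] = 74 + 7 = 81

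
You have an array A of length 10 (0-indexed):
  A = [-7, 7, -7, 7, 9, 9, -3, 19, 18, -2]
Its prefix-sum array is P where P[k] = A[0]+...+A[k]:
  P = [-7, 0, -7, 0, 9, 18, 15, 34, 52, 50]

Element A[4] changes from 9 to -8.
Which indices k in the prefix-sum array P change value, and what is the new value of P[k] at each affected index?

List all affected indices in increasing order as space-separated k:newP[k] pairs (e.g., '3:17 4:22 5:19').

P[k] = A[0] + ... + A[k]
P[k] includes A[4] iff k >= 4
Affected indices: 4, 5, ..., 9; delta = -17
  P[4]: 9 + -17 = -8
  P[5]: 18 + -17 = 1
  P[6]: 15 + -17 = -2
  P[7]: 34 + -17 = 17
  P[8]: 52 + -17 = 35
  P[9]: 50 + -17 = 33

Answer: 4:-8 5:1 6:-2 7:17 8:35 9:33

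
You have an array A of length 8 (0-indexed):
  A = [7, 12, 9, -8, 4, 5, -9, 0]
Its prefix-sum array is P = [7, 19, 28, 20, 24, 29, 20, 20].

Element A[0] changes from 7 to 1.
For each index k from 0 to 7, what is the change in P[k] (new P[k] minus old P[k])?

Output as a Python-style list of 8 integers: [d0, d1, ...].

Answer: [-6, -6, -6, -6, -6, -6, -6, -6]

Derivation:
Element change: A[0] 7 -> 1, delta = -6
For k < 0: P[k] unchanged, delta_P[k] = 0
For k >= 0: P[k] shifts by exactly -6
Delta array: [-6, -6, -6, -6, -6, -6, -6, -6]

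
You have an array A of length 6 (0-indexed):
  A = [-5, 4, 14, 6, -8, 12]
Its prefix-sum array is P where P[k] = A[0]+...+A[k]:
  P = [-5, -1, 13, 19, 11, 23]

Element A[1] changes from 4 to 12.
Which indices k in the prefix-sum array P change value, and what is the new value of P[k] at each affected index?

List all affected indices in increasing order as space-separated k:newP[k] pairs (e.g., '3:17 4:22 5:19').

Answer: 1:7 2:21 3:27 4:19 5:31

Derivation:
P[k] = A[0] + ... + A[k]
P[k] includes A[1] iff k >= 1
Affected indices: 1, 2, ..., 5; delta = 8
  P[1]: -1 + 8 = 7
  P[2]: 13 + 8 = 21
  P[3]: 19 + 8 = 27
  P[4]: 11 + 8 = 19
  P[5]: 23 + 8 = 31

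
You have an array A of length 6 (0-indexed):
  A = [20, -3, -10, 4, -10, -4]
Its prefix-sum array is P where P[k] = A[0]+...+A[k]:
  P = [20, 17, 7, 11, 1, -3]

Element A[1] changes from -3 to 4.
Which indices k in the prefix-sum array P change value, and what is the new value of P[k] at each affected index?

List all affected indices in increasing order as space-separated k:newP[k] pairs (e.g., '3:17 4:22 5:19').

P[k] = A[0] + ... + A[k]
P[k] includes A[1] iff k >= 1
Affected indices: 1, 2, ..., 5; delta = 7
  P[1]: 17 + 7 = 24
  P[2]: 7 + 7 = 14
  P[3]: 11 + 7 = 18
  P[4]: 1 + 7 = 8
  P[5]: -3 + 7 = 4

Answer: 1:24 2:14 3:18 4:8 5:4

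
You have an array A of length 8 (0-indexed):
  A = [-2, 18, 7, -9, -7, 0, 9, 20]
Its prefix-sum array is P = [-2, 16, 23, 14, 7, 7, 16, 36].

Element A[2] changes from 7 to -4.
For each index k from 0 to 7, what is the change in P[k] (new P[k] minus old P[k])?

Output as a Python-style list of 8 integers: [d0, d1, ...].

Element change: A[2] 7 -> -4, delta = -11
For k < 2: P[k] unchanged, delta_P[k] = 0
For k >= 2: P[k] shifts by exactly -11
Delta array: [0, 0, -11, -11, -11, -11, -11, -11]

Answer: [0, 0, -11, -11, -11, -11, -11, -11]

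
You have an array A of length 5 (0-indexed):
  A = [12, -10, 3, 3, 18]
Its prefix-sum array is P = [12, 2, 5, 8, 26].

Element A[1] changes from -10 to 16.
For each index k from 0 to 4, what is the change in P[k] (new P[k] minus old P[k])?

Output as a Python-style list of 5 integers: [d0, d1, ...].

Answer: [0, 26, 26, 26, 26]

Derivation:
Element change: A[1] -10 -> 16, delta = 26
For k < 1: P[k] unchanged, delta_P[k] = 0
For k >= 1: P[k] shifts by exactly 26
Delta array: [0, 26, 26, 26, 26]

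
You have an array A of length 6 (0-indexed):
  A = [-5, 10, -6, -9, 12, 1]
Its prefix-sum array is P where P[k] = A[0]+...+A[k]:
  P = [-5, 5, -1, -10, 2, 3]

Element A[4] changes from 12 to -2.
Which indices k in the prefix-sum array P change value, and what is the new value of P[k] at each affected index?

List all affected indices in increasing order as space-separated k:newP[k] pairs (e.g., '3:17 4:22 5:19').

Answer: 4:-12 5:-11

Derivation:
P[k] = A[0] + ... + A[k]
P[k] includes A[4] iff k >= 4
Affected indices: 4, 5, ..., 5; delta = -14
  P[4]: 2 + -14 = -12
  P[5]: 3 + -14 = -11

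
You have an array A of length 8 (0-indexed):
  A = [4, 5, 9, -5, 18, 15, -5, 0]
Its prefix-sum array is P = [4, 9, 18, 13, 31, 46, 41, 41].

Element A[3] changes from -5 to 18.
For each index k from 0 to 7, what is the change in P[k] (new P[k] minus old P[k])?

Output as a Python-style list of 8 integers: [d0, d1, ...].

Answer: [0, 0, 0, 23, 23, 23, 23, 23]

Derivation:
Element change: A[3] -5 -> 18, delta = 23
For k < 3: P[k] unchanged, delta_P[k] = 0
For k >= 3: P[k] shifts by exactly 23
Delta array: [0, 0, 0, 23, 23, 23, 23, 23]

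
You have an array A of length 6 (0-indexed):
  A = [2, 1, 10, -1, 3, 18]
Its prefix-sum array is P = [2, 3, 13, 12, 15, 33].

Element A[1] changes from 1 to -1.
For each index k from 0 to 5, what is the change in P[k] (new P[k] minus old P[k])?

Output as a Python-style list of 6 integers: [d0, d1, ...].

Answer: [0, -2, -2, -2, -2, -2]

Derivation:
Element change: A[1] 1 -> -1, delta = -2
For k < 1: P[k] unchanged, delta_P[k] = 0
For k >= 1: P[k] shifts by exactly -2
Delta array: [0, -2, -2, -2, -2, -2]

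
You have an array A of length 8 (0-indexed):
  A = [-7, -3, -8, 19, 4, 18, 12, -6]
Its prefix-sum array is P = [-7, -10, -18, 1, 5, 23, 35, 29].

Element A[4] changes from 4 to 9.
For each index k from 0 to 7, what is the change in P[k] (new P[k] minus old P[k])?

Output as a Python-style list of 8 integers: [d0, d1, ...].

Element change: A[4] 4 -> 9, delta = 5
For k < 4: P[k] unchanged, delta_P[k] = 0
For k >= 4: P[k] shifts by exactly 5
Delta array: [0, 0, 0, 0, 5, 5, 5, 5]

Answer: [0, 0, 0, 0, 5, 5, 5, 5]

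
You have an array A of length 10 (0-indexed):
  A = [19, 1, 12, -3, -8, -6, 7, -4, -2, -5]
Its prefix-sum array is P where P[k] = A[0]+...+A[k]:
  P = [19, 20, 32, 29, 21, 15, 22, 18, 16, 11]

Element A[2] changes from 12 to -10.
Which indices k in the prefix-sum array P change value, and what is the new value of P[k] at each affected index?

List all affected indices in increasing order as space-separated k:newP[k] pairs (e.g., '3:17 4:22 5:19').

P[k] = A[0] + ... + A[k]
P[k] includes A[2] iff k >= 2
Affected indices: 2, 3, ..., 9; delta = -22
  P[2]: 32 + -22 = 10
  P[3]: 29 + -22 = 7
  P[4]: 21 + -22 = -1
  P[5]: 15 + -22 = -7
  P[6]: 22 + -22 = 0
  P[7]: 18 + -22 = -4
  P[8]: 16 + -22 = -6
  P[9]: 11 + -22 = -11

Answer: 2:10 3:7 4:-1 5:-7 6:0 7:-4 8:-6 9:-11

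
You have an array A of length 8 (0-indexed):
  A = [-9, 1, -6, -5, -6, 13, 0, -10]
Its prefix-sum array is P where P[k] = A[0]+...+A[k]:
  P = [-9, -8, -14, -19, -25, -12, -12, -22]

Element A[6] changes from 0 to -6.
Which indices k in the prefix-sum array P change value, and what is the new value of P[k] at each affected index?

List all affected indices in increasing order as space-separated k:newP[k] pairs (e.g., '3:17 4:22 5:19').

Answer: 6:-18 7:-28

Derivation:
P[k] = A[0] + ... + A[k]
P[k] includes A[6] iff k >= 6
Affected indices: 6, 7, ..., 7; delta = -6
  P[6]: -12 + -6 = -18
  P[7]: -22 + -6 = -28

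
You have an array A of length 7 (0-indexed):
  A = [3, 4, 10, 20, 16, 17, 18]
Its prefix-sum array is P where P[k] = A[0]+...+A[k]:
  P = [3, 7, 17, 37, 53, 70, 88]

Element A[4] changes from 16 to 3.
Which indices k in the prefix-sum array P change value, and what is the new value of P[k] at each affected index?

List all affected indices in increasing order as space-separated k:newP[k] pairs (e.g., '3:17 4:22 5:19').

Answer: 4:40 5:57 6:75

Derivation:
P[k] = A[0] + ... + A[k]
P[k] includes A[4] iff k >= 4
Affected indices: 4, 5, ..., 6; delta = -13
  P[4]: 53 + -13 = 40
  P[5]: 70 + -13 = 57
  P[6]: 88 + -13 = 75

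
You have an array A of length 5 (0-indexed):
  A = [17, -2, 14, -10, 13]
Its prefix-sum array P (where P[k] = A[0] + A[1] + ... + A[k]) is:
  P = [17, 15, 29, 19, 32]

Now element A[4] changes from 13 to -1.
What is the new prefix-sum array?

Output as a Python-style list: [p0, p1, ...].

Change: A[4] 13 -> -1, delta = -14
P[k] for k < 4: unchanged (A[4] not included)
P[k] for k >= 4: shift by delta = -14
  P[0] = 17 + 0 = 17
  P[1] = 15 + 0 = 15
  P[2] = 29 + 0 = 29
  P[3] = 19 + 0 = 19
  P[4] = 32 + -14 = 18

Answer: [17, 15, 29, 19, 18]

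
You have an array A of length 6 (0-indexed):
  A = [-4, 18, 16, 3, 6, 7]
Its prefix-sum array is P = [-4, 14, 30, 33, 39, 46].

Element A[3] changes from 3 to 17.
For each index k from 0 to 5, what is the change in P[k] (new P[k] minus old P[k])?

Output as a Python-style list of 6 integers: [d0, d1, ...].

Answer: [0, 0, 0, 14, 14, 14]

Derivation:
Element change: A[3] 3 -> 17, delta = 14
For k < 3: P[k] unchanged, delta_P[k] = 0
For k >= 3: P[k] shifts by exactly 14
Delta array: [0, 0, 0, 14, 14, 14]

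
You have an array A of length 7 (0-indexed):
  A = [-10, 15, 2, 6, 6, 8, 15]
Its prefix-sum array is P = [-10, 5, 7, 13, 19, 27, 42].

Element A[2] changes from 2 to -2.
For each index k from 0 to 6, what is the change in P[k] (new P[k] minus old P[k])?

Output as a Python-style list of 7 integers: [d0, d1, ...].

Answer: [0, 0, -4, -4, -4, -4, -4]

Derivation:
Element change: A[2] 2 -> -2, delta = -4
For k < 2: P[k] unchanged, delta_P[k] = 0
For k >= 2: P[k] shifts by exactly -4
Delta array: [0, 0, -4, -4, -4, -4, -4]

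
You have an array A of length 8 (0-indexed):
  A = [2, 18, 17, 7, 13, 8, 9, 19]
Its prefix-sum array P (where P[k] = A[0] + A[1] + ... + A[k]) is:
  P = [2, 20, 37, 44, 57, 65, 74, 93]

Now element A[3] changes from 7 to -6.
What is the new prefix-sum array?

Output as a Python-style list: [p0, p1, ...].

Answer: [2, 20, 37, 31, 44, 52, 61, 80]

Derivation:
Change: A[3] 7 -> -6, delta = -13
P[k] for k < 3: unchanged (A[3] not included)
P[k] for k >= 3: shift by delta = -13
  P[0] = 2 + 0 = 2
  P[1] = 20 + 0 = 20
  P[2] = 37 + 0 = 37
  P[3] = 44 + -13 = 31
  P[4] = 57 + -13 = 44
  P[5] = 65 + -13 = 52
  P[6] = 74 + -13 = 61
  P[7] = 93 + -13 = 80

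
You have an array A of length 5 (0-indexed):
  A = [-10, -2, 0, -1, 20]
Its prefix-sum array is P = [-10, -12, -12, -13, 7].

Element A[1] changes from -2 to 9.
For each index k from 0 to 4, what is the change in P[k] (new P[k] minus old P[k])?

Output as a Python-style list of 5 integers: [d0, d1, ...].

Element change: A[1] -2 -> 9, delta = 11
For k < 1: P[k] unchanged, delta_P[k] = 0
For k >= 1: P[k] shifts by exactly 11
Delta array: [0, 11, 11, 11, 11]

Answer: [0, 11, 11, 11, 11]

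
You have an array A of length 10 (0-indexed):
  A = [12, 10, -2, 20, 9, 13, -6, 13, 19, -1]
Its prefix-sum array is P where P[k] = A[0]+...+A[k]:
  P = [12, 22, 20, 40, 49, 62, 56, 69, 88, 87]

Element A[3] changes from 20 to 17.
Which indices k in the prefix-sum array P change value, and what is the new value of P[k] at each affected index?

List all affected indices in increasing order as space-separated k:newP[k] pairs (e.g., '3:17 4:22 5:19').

P[k] = A[0] + ... + A[k]
P[k] includes A[3] iff k >= 3
Affected indices: 3, 4, ..., 9; delta = -3
  P[3]: 40 + -3 = 37
  P[4]: 49 + -3 = 46
  P[5]: 62 + -3 = 59
  P[6]: 56 + -3 = 53
  P[7]: 69 + -3 = 66
  P[8]: 88 + -3 = 85
  P[9]: 87 + -3 = 84

Answer: 3:37 4:46 5:59 6:53 7:66 8:85 9:84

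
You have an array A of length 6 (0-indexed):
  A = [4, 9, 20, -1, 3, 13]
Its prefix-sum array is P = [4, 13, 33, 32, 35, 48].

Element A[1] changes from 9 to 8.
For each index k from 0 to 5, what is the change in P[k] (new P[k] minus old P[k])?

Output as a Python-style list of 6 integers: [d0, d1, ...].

Answer: [0, -1, -1, -1, -1, -1]

Derivation:
Element change: A[1] 9 -> 8, delta = -1
For k < 1: P[k] unchanged, delta_P[k] = 0
For k >= 1: P[k] shifts by exactly -1
Delta array: [0, -1, -1, -1, -1, -1]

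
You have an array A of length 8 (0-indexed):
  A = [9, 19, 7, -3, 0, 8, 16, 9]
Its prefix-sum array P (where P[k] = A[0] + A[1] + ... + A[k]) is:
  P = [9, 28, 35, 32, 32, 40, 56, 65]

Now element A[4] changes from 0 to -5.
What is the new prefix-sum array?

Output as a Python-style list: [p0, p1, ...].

Answer: [9, 28, 35, 32, 27, 35, 51, 60]

Derivation:
Change: A[4] 0 -> -5, delta = -5
P[k] for k < 4: unchanged (A[4] not included)
P[k] for k >= 4: shift by delta = -5
  P[0] = 9 + 0 = 9
  P[1] = 28 + 0 = 28
  P[2] = 35 + 0 = 35
  P[3] = 32 + 0 = 32
  P[4] = 32 + -5 = 27
  P[5] = 40 + -5 = 35
  P[6] = 56 + -5 = 51
  P[7] = 65 + -5 = 60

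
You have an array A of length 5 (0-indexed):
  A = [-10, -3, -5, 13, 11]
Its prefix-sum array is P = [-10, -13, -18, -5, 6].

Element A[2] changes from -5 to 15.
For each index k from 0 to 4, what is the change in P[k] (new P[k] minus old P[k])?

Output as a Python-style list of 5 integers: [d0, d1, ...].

Element change: A[2] -5 -> 15, delta = 20
For k < 2: P[k] unchanged, delta_P[k] = 0
For k >= 2: P[k] shifts by exactly 20
Delta array: [0, 0, 20, 20, 20]

Answer: [0, 0, 20, 20, 20]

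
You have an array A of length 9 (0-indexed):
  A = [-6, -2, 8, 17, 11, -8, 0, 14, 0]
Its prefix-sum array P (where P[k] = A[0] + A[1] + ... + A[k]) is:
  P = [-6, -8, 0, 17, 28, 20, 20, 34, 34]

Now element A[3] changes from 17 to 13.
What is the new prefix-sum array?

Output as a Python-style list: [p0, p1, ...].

Change: A[3] 17 -> 13, delta = -4
P[k] for k < 3: unchanged (A[3] not included)
P[k] for k >= 3: shift by delta = -4
  P[0] = -6 + 0 = -6
  P[1] = -8 + 0 = -8
  P[2] = 0 + 0 = 0
  P[3] = 17 + -4 = 13
  P[4] = 28 + -4 = 24
  P[5] = 20 + -4 = 16
  P[6] = 20 + -4 = 16
  P[7] = 34 + -4 = 30
  P[8] = 34 + -4 = 30

Answer: [-6, -8, 0, 13, 24, 16, 16, 30, 30]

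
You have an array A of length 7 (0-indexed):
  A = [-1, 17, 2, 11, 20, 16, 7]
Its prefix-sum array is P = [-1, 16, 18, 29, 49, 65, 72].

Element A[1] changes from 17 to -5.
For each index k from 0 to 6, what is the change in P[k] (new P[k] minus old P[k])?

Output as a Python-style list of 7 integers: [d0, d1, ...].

Answer: [0, -22, -22, -22, -22, -22, -22]

Derivation:
Element change: A[1] 17 -> -5, delta = -22
For k < 1: P[k] unchanged, delta_P[k] = 0
For k >= 1: P[k] shifts by exactly -22
Delta array: [0, -22, -22, -22, -22, -22, -22]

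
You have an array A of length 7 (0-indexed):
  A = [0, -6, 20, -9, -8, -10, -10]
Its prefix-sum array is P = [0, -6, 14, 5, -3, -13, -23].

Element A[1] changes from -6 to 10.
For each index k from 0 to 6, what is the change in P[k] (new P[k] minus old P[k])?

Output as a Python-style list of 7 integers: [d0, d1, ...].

Element change: A[1] -6 -> 10, delta = 16
For k < 1: P[k] unchanged, delta_P[k] = 0
For k >= 1: P[k] shifts by exactly 16
Delta array: [0, 16, 16, 16, 16, 16, 16]

Answer: [0, 16, 16, 16, 16, 16, 16]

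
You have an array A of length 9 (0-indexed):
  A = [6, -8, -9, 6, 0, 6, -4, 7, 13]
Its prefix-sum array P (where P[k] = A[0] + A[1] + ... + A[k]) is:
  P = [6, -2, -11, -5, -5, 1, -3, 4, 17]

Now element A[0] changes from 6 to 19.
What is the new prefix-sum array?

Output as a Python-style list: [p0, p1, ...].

Answer: [19, 11, 2, 8, 8, 14, 10, 17, 30]

Derivation:
Change: A[0] 6 -> 19, delta = 13
P[k] for k < 0: unchanged (A[0] not included)
P[k] for k >= 0: shift by delta = 13
  P[0] = 6 + 13 = 19
  P[1] = -2 + 13 = 11
  P[2] = -11 + 13 = 2
  P[3] = -5 + 13 = 8
  P[4] = -5 + 13 = 8
  P[5] = 1 + 13 = 14
  P[6] = -3 + 13 = 10
  P[7] = 4 + 13 = 17
  P[8] = 17 + 13 = 30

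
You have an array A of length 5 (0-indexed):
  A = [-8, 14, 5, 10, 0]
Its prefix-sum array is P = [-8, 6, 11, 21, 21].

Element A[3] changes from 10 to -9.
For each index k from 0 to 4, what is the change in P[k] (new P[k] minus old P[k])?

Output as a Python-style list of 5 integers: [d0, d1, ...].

Answer: [0, 0, 0, -19, -19]

Derivation:
Element change: A[3] 10 -> -9, delta = -19
For k < 3: P[k] unchanged, delta_P[k] = 0
For k >= 3: P[k] shifts by exactly -19
Delta array: [0, 0, 0, -19, -19]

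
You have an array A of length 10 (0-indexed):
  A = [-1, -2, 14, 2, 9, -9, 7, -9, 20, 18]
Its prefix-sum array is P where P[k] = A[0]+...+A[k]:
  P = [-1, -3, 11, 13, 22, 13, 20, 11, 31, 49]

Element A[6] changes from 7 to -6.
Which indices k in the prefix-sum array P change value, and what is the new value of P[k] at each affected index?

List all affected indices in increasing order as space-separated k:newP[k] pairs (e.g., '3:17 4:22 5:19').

Answer: 6:7 7:-2 8:18 9:36

Derivation:
P[k] = A[0] + ... + A[k]
P[k] includes A[6] iff k >= 6
Affected indices: 6, 7, ..., 9; delta = -13
  P[6]: 20 + -13 = 7
  P[7]: 11 + -13 = -2
  P[8]: 31 + -13 = 18
  P[9]: 49 + -13 = 36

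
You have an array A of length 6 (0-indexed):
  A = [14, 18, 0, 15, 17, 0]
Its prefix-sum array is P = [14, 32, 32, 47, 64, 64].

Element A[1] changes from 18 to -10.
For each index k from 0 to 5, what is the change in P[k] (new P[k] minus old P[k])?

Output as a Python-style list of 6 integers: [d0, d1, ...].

Answer: [0, -28, -28, -28, -28, -28]

Derivation:
Element change: A[1] 18 -> -10, delta = -28
For k < 1: P[k] unchanged, delta_P[k] = 0
For k >= 1: P[k] shifts by exactly -28
Delta array: [0, -28, -28, -28, -28, -28]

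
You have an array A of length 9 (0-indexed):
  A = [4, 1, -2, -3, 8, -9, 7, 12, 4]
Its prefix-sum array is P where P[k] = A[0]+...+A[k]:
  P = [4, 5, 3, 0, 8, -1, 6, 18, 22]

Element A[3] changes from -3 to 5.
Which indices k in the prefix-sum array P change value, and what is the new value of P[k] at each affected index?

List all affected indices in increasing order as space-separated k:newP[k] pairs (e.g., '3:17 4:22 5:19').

P[k] = A[0] + ... + A[k]
P[k] includes A[3] iff k >= 3
Affected indices: 3, 4, ..., 8; delta = 8
  P[3]: 0 + 8 = 8
  P[4]: 8 + 8 = 16
  P[5]: -1 + 8 = 7
  P[6]: 6 + 8 = 14
  P[7]: 18 + 8 = 26
  P[8]: 22 + 8 = 30

Answer: 3:8 4:16 5:7 6:14 7:26 8:30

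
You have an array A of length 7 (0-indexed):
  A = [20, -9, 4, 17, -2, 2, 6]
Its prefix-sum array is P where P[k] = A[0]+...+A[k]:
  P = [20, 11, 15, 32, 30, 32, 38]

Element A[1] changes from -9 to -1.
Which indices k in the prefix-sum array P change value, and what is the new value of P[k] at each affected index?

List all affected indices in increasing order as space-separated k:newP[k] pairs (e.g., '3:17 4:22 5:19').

Answer: 1:19 2:23 3:40 4:38 5:40 6:46

Derivation:
P[k] = A[0] + ... + A[k]
P[k] includes A[1] iff k >= 1
Affected indices: 1, 2, ..., 6; delta = 8
  P[1]: 11 + 8 = 19
  P[2]: 15 + 8 = 23
  P[3]: 32 + 8 = 40
  P[4]: 30 + 8 = 38
  P[5]: 32 + 8 = 40
  P[6]: 38 + 8 = 46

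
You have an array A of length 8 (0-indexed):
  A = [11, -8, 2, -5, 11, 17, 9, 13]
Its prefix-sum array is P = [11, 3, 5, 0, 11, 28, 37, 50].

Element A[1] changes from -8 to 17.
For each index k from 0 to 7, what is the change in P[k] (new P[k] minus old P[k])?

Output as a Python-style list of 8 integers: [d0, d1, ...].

Answer: [0, 25, 25, 25, 25, 25, 25, 25]

Derivation:
Element change: A[1] -8 -> 17, delta = 25
For k < 1: P[k] unchanged, delta_P[k] = 0
For k >= 1: P[k] shifts by exactly 25
Delta array: [0, 25, 25, 25, 25, 25, 25, 25]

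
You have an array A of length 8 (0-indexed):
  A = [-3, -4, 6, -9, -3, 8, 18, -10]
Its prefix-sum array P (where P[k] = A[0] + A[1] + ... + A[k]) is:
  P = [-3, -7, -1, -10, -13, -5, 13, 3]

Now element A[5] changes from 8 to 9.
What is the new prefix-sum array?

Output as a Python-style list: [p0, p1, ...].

Answer: [-3, -7, -1, -10, -13, -4, 14, 4]

Derivation:
Change: A[5] 8 -> 9, delta = 1
P[k] for k < 5: unchanged (A[5] not included)
P[k] for k >= 5: shift by delta = 1
  P[0] = -3 + 0 = -3
  P[1] = -7 + 0 = -7
  P[2] = -1 + 0 = -1
  P[3] = -10 + 0 = -10
  P[4] = -13 + 0 = -13
  P[5] = -5 + 1 = -4
  P[6] = 13 + 1 = 14
  P[7] = 3 + 1 = 4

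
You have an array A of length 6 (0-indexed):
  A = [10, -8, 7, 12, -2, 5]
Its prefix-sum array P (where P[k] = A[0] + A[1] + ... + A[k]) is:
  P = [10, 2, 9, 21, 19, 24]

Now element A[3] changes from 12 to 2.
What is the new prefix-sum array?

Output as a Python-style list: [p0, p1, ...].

Answer: [10, 2, 9, 11, 9, 14]

Derivation:
Change: A[3] 12 -> 2, delta = -10
P[k] for k < 3: unchanged (A[3] not included)
P[k] for k >= 3: shift by delta = -10
  P[0] = 10 + 0 = 10
  P[1] = 2 + 0 = 2
  P[2] = 9 + 0 = 9
  P[3] = 21 + -10 = 11
  P[4] = 19 + -10 = 9
  P[5] = 24 + -10 = 14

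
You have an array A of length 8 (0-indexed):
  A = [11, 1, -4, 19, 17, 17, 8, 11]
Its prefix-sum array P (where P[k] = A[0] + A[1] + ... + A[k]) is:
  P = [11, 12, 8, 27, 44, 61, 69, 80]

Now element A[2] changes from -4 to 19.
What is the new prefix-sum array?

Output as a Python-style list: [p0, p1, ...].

Change: A[2] -4 -> 19, delta = 23
P[k] for k < 2: unchanged (A[2] not included)
P[k] for k >= 2: shift by delta = 23
  P[0] = 11 + 0 = 11
  P[1] = 12 + 0 = 12
  P[2] = 8 + 23 = 31
  P[3] = 27 + 23 = 50
  P[4] = 44 + 23 = 67
  P[5] = 61 + 23 = 84
  P[6] = 69 + 23 = 92
  P[7] = 80 + 23 = 103

Answer: [11, 12, 31, 50, 67, 84, 92, 103]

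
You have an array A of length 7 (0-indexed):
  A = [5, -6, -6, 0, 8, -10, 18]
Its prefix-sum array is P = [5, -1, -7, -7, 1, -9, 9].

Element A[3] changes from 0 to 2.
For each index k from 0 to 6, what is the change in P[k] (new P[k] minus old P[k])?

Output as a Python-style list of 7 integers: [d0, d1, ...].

Answer: [0, 0, 0, 2, 2, 2, 2]

Derivation:
Element change: A[3] 0 -> 2, delta = 2
For k < 3: P[k] unchanged, delta_P[k] = 0
For k >= 3: P[k] shifts by exactly 2
Delta array: [0, 0, 0, 2, 2, 2, 2]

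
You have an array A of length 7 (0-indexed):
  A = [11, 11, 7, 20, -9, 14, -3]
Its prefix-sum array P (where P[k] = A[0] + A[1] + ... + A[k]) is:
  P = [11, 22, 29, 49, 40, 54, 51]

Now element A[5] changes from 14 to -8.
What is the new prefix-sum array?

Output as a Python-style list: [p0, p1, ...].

Answer: [11, 22, 29, 49, 40, 32, 29]

Derivation:
Change: A[5] 14 -> -8, delta = -22
P[k] for k < 5: unchanged (A[5] not included)
P[k] for k >= 5: shift by delta = -22
  P[0] = 11 + 0 = 11
  P[1] = 22 + 0 = 22
  P[2] = 29 + 0 = 29
  P[3] = 49 + 0 = 49
  P[4] = 40 + 0 = 40
  P[5] = 54 + -22 = 32
  P[6] = 51 + -22 = 29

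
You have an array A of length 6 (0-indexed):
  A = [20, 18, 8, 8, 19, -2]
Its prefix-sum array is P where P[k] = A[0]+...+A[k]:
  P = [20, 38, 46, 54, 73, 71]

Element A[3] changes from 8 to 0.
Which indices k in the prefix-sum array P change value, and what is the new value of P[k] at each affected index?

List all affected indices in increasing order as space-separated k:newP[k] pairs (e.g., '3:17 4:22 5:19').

P[k] = A[0] + ... + A[k]
P[k] includes A[3] iff k >= 3
Affected indices: 3, 4, ..., 5; delta = -8
  P[3]: 54 + -8 = 46
  P[4]: 73 + -8 = 65
  P[5]: 71 + -8 = 63

Answer: 3:46 4:65 5:63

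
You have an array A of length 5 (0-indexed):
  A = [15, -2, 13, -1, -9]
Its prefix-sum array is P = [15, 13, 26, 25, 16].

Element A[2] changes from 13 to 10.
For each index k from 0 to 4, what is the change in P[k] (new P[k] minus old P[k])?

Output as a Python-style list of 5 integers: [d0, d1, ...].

Element change: A[2] 13 -> 10, delta = -3
For k < 2: P[k] unchanged, delta_P[k] = 0
For k >= 2: P[k] shifts by exactly -3
Delta array: [0, 0, -3, -3, -3]

Answer: [0, 0, -3, -3, -3]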